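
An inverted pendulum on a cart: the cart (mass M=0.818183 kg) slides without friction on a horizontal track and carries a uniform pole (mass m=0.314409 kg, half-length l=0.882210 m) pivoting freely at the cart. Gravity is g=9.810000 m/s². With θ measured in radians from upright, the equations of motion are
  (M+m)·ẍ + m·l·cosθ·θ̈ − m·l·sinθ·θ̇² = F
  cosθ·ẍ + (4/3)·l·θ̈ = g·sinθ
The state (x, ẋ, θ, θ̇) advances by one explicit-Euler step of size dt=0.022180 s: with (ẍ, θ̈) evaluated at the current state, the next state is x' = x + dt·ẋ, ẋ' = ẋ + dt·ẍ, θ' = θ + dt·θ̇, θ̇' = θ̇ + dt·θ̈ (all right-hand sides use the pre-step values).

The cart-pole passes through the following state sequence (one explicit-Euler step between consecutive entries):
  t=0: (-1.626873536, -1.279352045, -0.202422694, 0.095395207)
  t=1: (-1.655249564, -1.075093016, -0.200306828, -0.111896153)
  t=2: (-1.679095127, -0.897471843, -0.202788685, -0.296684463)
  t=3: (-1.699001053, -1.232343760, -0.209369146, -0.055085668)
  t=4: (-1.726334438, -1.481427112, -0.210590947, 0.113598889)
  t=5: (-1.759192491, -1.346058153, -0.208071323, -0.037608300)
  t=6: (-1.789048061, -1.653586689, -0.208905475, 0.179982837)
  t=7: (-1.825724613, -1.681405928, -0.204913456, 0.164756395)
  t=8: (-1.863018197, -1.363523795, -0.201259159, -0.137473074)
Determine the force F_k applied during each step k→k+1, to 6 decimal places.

F_0 = 7.891342 N
F_1 = 6.805990 N
F_2 = -14.135436 N
F_3 = -10.655494 N
F_4 = 5.064018 N
F_5 = -13.041030 N
F_6 = -1.604965 N
F_7 = 12.533263 N

step 0→1:
  ẍ = (ẋ'−ẋ)/dt = (-1.075093016−-1.279352045)/0.022180 = 9.209154
  θ̈ = (θ̇'−θ̇)/dt = (-0.111896153−0.095395207)/0.022180 = -9.345868
  sinθ=-0.201043, cosθ=0.979582
  F = (M+m)·ẍ + m·l·cosθ·θ̈ − m·l·sinθ·θ̇² = 10.430214 + -2.539379 − -0.000507 = 7.891342
step 1→2:
  ẍ = (ẋ'−ẋ)/dt = (-0.897471843−-1.075093016)/0.022180 = 8.008168
  θ̈ = (θ̇'−θ̇)/dt = (-0.296684463−-0.111896153)/0.022180 = -8.331303
  sinθ=-0.198970, cosθ=0.980006
  F = (M+m)·ẍ + m·l·cosθ·θ̈ − m·l·sinθ·θ̇² = 9.069987 + -2.264688 − -0.000691 = 6.805990
step 2→3:
  ẍ = (ẋ'−ẋ)/dt = (-1.232343760−-0.897471843)/0.022180 = -15.097922
  θ̈ = (θ̇'−θ̇)/dt = (-0.055085668−-0.296684463)/0.022180 = 10.892642
  sinθ=-0.201402, cosθ=0.979509
  F = (M+m)·ẍ + m·l·cosθ·θ̈ − m·l·sinθ·θ̇² = -17.099786 + 2.959433 − -0.004917 = -14.135436
step 3→4:
  ẍ = (ẋ'−ẋ)/dt = (-1.481427112−-1.232343760)/0.022180 = -11.230088
  θ̈ = (θ̇'−θ̇)/dt = (0.113598889−-0.055085668)/0.022180 = 7.605255
  sinθ=-0.207843, cosθ=0.978162
  F = (M+m)·ẍ + m·l·cosθ·θ̈ − m·l·sinθ·θ̇² = -12.719108 + 2.063439 − -0.000175 = -10.655494
step 4→5:
  ẍ = (ẋ'−ẋ)/dt = (-1.346058153−-1.481427112)/0.022180 = 6.103199
  θ̈ = (θ̇'−θ̇)/dt = (-0.037608300−0.113598889)/0.022180 = -6.817276
  sinθ=-0.209038, cosθ=0.977908
  F = (M+m)·ẍ + m·l·cosθ·θ̈ − m·l·sinθ·θ̇² = 6.912435 + -1.849165 − -0.000748 = 5.064018
step 5→6:
  ẍ = (ẋ'−ẋ)/dt = (-1.653586689−-1.346058153)/0.022180 = -13.865128
  θ̈ = (θ̇'−θ̇)/dt = (0.179982837−-0.037608300)/0.022180 = 9.810241
  sinθ=-0.206573, cosθ=0.978431
  F = (M+m)·ẍ + m·l·cosθ·θ̈ − m·l·sinθ·θ̇² = -15.703533 + 2.662422 − -0.000081 = -13.041030
step 6→7:
  ẍ = (ẋ'−ẋ)/dt = (-1.681405928−-1.653586689)/0.022180 = -1.254249
  θ̈ = (θ̇'−θ̇)/dt = (0.164756395−0.179982837)/0.022180 = -0.686494
  sinθ=-0.207389, cosθ=0.978258
  F = (M+m)·ẍ + m·l·cosθ·θ̈ − m·l·sinθ·θ̇² = -1.420552 + -0.186276 − -0.001863 = -1.604965
step 7→8:
  ẍ = (ẋ'−ẋ)/dt = (-1.363523795−-1.681405928)/0.022180 = 14.331927
  θ̈ = (θ̇'−θ̇)/dt = (-0.137473074−0.164756395)/0.022180 = -13.626216
  sinθ=-0.203482, cosθ=0.979079
  F = (M+m)·ẍ + m·l·cosθ·θ̈ − m·l·sinθ·θ̇² = 16.232225 + -3.700495 − -0.001532 = 12.533263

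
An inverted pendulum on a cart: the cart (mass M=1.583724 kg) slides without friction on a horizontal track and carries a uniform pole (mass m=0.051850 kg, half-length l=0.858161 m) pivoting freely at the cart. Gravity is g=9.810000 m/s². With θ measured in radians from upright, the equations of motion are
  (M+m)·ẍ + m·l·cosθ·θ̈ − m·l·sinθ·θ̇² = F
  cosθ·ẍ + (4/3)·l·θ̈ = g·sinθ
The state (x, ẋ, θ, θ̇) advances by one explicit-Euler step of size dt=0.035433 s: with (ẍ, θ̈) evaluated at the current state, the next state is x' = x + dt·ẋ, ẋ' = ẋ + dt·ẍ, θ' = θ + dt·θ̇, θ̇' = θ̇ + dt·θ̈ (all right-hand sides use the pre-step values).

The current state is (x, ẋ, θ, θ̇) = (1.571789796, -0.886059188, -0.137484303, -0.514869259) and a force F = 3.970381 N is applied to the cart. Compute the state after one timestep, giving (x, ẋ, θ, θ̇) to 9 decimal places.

(1.540394061, -0.796877522, -0.155727665, -0.633709689)

sinθ=-0.137051592, cosθ=0.990563911
temp = (F + m·l·θ̇²·sinθ)/(M+m) = (3.970381 + -0.001616574)/1.635574 = 2.426526972
θ̈ = (g·sinθ − cosθ·temp)/(l·(4/3 − m·cos²θ/(M+m))) = -3.353947723
ẍ = temp − m·l·θ̈·cosθ/(M+m) = 2.516909842
Euler: x'=1.571789796+0.035433·-0.886059188=1.540394061, ẋ'=-0.886059188+0.035433·2.516909842=-0.796877522
       θ'=-0.137484303+0.035433·-0.514869259=-0.155727665, θ̇'=-0.514869259+0.035433·-3.353947723=-0.633709689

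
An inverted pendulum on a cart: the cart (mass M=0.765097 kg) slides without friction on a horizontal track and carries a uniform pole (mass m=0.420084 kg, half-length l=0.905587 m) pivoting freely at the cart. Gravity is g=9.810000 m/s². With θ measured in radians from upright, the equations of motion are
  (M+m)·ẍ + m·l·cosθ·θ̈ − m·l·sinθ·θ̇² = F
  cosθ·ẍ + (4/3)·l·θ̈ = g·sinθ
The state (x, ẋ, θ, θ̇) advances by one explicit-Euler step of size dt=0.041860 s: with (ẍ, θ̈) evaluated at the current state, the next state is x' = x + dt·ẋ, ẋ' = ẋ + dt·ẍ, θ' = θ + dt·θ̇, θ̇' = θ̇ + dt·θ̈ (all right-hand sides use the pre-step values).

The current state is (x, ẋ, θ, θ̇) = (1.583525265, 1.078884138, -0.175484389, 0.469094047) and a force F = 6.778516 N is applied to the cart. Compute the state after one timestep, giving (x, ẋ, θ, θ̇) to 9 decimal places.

(1.628687355, 1.426014317, -0.155848112, 0.126643433)

sinθ=-0.174585108, cosθ=0.984642087
temp = (F + m·l·θ̇²·sinθ)/(M+m) = (6.778516 + -0.014614816)/1.185181 = 5.707061777
θ̈ = (g·sinθ − cosθ·temp)/(l·(4/3 − m·cos²θ/(M+m))) = -8.180855556
ẍ = temp − m·l·θ̈·cosθ/(M+m) = 8.292646418
Euler: x'=1.583525265+0.041860·1.078884138=1.628687355, ẋ'=1.078884138+0.041860·8.292646418=1.426014317
       θ'=-0.175484389+0.041860·0.469094047=-0.155848112, θ̇'=0.469094047+0.041860·-8.180855556=0.126643433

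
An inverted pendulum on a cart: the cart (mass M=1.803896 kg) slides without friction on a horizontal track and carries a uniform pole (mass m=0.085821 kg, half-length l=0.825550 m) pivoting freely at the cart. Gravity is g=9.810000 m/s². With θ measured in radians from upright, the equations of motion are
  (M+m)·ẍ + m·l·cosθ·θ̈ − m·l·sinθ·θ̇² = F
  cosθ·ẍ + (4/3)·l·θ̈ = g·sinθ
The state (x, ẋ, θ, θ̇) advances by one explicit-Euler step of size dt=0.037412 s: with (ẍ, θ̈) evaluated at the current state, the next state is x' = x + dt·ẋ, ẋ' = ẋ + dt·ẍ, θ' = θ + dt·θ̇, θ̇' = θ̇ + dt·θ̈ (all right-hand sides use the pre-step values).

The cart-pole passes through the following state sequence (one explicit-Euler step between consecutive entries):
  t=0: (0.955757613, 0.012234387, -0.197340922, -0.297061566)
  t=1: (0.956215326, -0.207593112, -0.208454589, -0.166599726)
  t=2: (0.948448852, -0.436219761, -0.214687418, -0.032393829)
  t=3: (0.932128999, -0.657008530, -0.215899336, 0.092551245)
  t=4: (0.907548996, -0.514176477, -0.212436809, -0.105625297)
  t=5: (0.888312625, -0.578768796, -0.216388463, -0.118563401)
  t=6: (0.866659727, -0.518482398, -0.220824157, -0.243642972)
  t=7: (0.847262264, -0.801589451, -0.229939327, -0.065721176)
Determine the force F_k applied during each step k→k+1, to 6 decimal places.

step 0→1:
  ẍ = (ẋ'−ẋ)/dt = (-0.207593112−0.012234387)/0.037412 = -5.875855
  θ̈ = (θ̇'−θ̇)/dt = (-0.166599726−-0.297061566)/0.037412 = 3.487166
  sinθ=-0.196063, cosθ=0.980591
  F = (M+m)·ẍ + m·l·cosθ·θ̈ − m·l·sinθ·θ̇² = -11.103704 + 0.242269 − -0.001226 = -10.860209
step 1→2:
  ẍ = (ẋ'−ẋ)/dt = (-0.436219761−-0.207593112)/0.037412 = -6.111051
  θ̈ = (θ̇'−θ̇)/dt = (-0.032393829−-0.166599726)/0.037412 = 3.587242
  sinθ=-0.206948, cosθ=0.978352
  F = (M+m)·ẍ + m·l·cosθ·θ̈ − m·l·sinθ·θ̇² = -11.548157 + 0.248652 − -0.000407 = -11.299098
step 2→3:
  ẍ = (ẋ'−ẋ)/dt = (-0.657008530−-0.436219761)/0.037412 = -5.901549
  θ̈ = (θ̇'−θ̇)/dt = (0.092551245−-0.032393829)/0.037412 = 3.339706
  sinθ=-0.213042, cosθ=0.977043
  F = (M+m)·ẍ + m·l·cosθ·θ̈ − m·l·sinθ·θ̇² = -11.152258 + 0.231185 − -0.000016 = -10.921058
step 3→4:
  ẍ = (ẋ'−ẋ)/dt = (-0.514176477−-0.657008530)/0.037412 = 3.817814
  θ̈ = (θ̇'−θ̇)/dt = (-0.105625297−0.092551245)/0.037412 = -5.297138
  sinθ=-0.214226, cosθ=0.976784
  F = (M+m)·ẍ + m·l·cosθ·θ̈ − m·l·sinθ·θ̇² = 7.214588 + -0.366587 − -0.000130 = 6.848131
step 4→5:
  ẍ = (ẋ'−ẋ)/dt = (-0.578768796−-0.514176477)/0.037412 = -1.726513
  θ̈ = (θ̇'−θ̇)/dt = (-0.118563401−-0.105625297)/0.037412 = -0.345828
  sinθ=-0.210843, cosθ=0.977520
  F = (M+m)·ẍ + m·l·cosθ·θ̈ − m·l·sinθ·θ̇² = -3.262622 + -0.023951 − -0.000167 = -3.286406
step 5→6:
  ẍ = (ẋ'−ẋ)/dt = (-0.518482398−-0.578768796)/0.037412 = 1.611419
  θ̈ = (θ̇'−θ̇)/dt = (-0.243642972−-0.118563401)/0.037412 = -3.343301
  sinθ=-0.214704, cosθ=0.976679
  F = (M+m)·ẍ + m·l·cosθ·θ̈ − m·l·sinθ·θ̇² = 3.045125 + -0.231347 − -0.000214 = 2.813992
step 6→7:
  ẍ = (ẋ'−ẋ)/dt = (-0.801589451−-0.518482398)/0.037412 = -7.567279
  θ̈ = (θ̇'−θ̇)/dt = (-0.065721176−-0.243642972)/0.037412 = 4.755741
  sinθ=-0.219034, cosθ=0.975717
  F = (M+m)·ẍ + m·l·cosθ·θ̈ − m·l·sinθ·θ̇² = -14.300016 + 0.328760 − -0.000921 = -13.970335

F_0 = -10.860209 N
F_1 = -11.299098 N
F_2 = -10.921058 N
F_3 = 6.848131 N
F_4 = -3.286406 N
F_5 = 2.813992 N
F_6 = -13.970335 N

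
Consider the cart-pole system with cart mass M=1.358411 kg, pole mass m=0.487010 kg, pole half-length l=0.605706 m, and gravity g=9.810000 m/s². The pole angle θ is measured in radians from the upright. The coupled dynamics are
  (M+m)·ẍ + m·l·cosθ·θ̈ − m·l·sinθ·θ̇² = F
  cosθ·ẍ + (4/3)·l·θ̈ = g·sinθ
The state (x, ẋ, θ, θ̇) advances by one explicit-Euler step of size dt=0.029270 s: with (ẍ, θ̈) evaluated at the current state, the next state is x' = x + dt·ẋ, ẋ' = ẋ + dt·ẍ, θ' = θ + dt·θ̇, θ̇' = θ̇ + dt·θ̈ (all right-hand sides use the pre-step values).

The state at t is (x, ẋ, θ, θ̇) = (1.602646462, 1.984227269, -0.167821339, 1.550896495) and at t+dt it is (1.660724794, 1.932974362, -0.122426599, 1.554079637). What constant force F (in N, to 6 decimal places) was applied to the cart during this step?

F = -3.081260 N

ẍ = (ẋ'−ẋ)/dt = (1.932974362−1.984227269)/0.029270 = -1.751039
θ̈ = (θ̇'−θ̇)/dt = (1.554079637−1.550896495)/0.029270 = 0.108751
sinθ=-0.167035, cosθ=0.985951
F = (M+m)·ẍ + m·l·cosθ·θ̈ − m·l·sinθ·θ̇² = -3.231404 + 0.031629 − -0.118515 = -3.081260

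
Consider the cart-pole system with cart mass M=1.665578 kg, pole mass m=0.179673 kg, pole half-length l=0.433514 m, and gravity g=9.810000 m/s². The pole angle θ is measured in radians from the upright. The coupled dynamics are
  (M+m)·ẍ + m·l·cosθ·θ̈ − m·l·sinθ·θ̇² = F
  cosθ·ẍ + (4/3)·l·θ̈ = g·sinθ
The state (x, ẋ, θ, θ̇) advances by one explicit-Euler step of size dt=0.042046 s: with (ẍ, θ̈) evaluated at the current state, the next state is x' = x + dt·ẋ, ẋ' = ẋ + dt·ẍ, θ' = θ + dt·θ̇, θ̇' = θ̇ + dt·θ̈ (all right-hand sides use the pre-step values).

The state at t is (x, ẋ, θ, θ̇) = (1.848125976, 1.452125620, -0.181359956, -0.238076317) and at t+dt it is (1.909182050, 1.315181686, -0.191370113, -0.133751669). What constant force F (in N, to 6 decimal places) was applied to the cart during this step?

F = -5.819098 N

ẍ = (ẋ'−ẋ)/dt = (1.315181686−1.452125620)/0.042046 = -3.257003
θ̈ = (θ̇'−θ̇)/dt = (-0.133751669−-0.238076317)/0.042046 = 2.481203
sinθ=-0.180367, cosθ=0.983599
F = (M+m)·ẍ + m·l·cosθ·θ̈ − m·l·sinθ·θ̇² = -6.009987 + 0.190093 − -0.000796 = -5.819098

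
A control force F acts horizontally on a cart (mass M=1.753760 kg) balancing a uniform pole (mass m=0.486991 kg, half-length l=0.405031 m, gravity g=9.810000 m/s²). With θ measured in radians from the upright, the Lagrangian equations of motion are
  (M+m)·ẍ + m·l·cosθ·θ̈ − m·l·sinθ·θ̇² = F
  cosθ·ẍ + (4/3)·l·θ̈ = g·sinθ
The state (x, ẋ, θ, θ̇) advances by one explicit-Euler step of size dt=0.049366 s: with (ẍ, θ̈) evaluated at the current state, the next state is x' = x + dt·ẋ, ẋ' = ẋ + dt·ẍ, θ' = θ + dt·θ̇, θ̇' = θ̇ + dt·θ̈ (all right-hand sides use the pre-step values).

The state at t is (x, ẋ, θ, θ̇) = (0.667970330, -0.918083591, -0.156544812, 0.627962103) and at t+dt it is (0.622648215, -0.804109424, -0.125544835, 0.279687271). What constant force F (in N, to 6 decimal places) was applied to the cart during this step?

F = 3.810931 N

ẍ = (ẋ'−ẋ)/dt = (-0.804109424−-0.918083591)/0.049366 = 2.308758
θ̈ = (θ̇'−θ̇)/dt = (0.279687271−0.627962103)/0.049366 = -7.054953
sinθ=-0.155906, cosθ=0.987772
F = (M+m)·ẍ + m·l·cosθ·θ̈ − m·l·sinθ·θ̇² = 5.173353 + -1.374548 − -0.012127 = 3.810931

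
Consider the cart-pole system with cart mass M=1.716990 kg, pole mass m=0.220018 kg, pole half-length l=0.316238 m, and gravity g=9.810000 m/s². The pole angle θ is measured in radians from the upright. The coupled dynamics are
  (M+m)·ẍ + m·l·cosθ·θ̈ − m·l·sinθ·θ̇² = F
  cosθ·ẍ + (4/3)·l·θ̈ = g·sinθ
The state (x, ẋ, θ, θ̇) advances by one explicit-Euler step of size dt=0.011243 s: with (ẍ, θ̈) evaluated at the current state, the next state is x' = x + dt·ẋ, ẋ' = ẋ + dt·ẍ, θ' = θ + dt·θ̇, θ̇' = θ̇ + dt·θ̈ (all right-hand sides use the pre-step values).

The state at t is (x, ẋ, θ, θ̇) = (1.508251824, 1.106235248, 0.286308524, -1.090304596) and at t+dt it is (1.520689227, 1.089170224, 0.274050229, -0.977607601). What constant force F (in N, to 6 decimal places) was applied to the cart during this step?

F = -2.294376 N

ẍ = (ẋ'−ẋ)/dt = (1.089170224−1.106235248)/0.011243 = -1.517835
θ̈ = (θ̇'−θ̇)/dt = (-0.977607601−-1.090304596)/0.011243 = 10.023748
sinθ=0.282413, cosθ=0.959293
F = (M+m)·ẍ + m·l·cosθ·θ̈ − m·l·sinθ·θ̇² = -2.940059 + 0.669042 − 0.023359 = -2.294376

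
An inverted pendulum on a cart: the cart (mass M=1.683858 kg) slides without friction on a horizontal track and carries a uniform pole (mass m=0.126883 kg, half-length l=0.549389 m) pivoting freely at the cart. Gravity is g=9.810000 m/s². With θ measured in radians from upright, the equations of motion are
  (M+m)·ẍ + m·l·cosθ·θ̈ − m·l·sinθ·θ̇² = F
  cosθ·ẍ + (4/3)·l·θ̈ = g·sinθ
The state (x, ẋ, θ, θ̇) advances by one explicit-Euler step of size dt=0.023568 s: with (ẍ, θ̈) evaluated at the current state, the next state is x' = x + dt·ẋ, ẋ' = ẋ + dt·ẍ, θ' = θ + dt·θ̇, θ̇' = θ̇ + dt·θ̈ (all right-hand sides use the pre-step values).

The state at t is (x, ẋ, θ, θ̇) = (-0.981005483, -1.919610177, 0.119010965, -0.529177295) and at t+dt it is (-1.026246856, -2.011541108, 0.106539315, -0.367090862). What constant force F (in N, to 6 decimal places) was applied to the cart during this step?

ẍ = (ẋ'−ẋ)/dt = (-2.011541108−-1.919610177)/0.023568 = -3.900667
θ̈ = (θ̇'−θ̇)/dt = (-0.367090862−-0.529177295)/0.023568 = 6.877394
sinθ=0.118730, cosθ=0.992927
F = (M+m)·ẍ + m·l·cosθ·θ̈ − m·l·sinθ·θ̇² = -7.063099 + 0.476019 − 0.002318 = -6.589397

F = -6.589397 N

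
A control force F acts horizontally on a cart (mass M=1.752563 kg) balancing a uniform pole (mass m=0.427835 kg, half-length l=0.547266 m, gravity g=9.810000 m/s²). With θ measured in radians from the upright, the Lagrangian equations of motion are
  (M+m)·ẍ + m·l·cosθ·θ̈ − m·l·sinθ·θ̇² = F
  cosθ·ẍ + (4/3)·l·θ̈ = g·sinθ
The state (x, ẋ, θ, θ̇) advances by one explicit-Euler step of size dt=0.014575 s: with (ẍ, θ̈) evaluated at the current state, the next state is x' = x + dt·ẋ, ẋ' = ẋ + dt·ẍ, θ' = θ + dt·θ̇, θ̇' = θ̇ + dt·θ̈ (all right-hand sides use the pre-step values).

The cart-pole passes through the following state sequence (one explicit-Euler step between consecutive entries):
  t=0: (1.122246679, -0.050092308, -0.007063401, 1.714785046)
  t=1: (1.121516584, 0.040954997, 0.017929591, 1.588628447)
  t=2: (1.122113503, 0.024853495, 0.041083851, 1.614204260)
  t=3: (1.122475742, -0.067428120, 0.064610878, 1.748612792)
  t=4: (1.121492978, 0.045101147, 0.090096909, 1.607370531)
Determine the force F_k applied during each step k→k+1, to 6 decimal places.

step 0→1:
  ẍ = (ẋ'−ẋ)/dt = (0.040954997−-0.050092308)/0.014575 = 6.246813
  θ̈ = (θ̇'−θ̇)/dt = (1.588628447−1.714785046)/0.014575 = -8.655684
  sinθ=-0.007063, cosθ=0.999975
  F = (M+m)·ẍ + m·l·cosθ·θ̈ − m·l·sinθ·θ̇² = 13.620539 + -2.026587 − -0.004863 = 11.598815
step 1→2:
  ẍ = (ẋ'−ẋ)/dt = (0.024853495−0.040954997)/0.014575 = -1.104734
  θ̈ = (θ̇'−θ̇)/dt = (1.614204260−1.588628447)/0.014575 = 1.754773
  sinθ=0.017929, cosθ=0.999839
  F = (M+m)·ẍ + m·l·cosθ·θ̈ − m·l·sinθ·θ̇² = -2.408761 + 0.410796 − 0.010594 = -2.008559
step 2→3:
  ẍ = (ẋ'−ẋ)/dt = (-0.067428120−0.024853495)/0.014575 = -6.331500
  θ̈ = (θ̇'−θ̇)/dt = (1.748612792−1.614204260)/0.014575 = 9.221855
  sinθ=0.041072, cosθ=0.999156
  F = (M+m)·ẍ + m·l·cosθ·θ̈ − m·l·sinθ·θ̇² = -13.805190 + 2.157379 − 0.025058 = -11.672869
step 3→4:
  ẍ = (ẋ'−ẋ)/dt = (0.045101147−-0.067428120)/0.014575 = 7.720704
  θ̈ = (θ̇'−θ̇)/dt = (1.607370531−1.748612792)/0.014575 = -9.690721
  sinθ=0.064566, cosθ=0.997913
  F = (M+m)·ẍ + m·l·cosθ·θ̈ − m·l·sinθ·θ̇² = 16.834209 + -2.264247 − 0.046224 = 14.523738

F_0 = 11.598815 N
F_1 = -2.008559 N
F_2 = -11.672869 N
F_3 = 14.523738 N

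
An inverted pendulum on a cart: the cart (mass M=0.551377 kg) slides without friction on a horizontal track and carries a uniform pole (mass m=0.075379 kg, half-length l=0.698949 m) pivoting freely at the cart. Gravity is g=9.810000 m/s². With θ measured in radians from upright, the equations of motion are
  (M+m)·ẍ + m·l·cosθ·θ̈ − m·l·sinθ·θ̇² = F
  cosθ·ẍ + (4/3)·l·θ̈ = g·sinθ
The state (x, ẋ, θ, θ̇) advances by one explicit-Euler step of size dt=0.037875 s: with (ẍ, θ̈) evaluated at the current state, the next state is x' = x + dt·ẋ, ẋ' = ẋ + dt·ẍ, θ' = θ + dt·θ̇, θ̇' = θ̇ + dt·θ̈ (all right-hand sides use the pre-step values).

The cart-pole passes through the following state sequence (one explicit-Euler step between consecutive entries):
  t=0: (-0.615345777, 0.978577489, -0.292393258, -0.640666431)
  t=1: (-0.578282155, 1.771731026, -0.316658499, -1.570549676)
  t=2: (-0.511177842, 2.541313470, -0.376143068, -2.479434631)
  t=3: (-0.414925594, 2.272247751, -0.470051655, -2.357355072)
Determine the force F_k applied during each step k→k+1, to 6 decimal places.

step 0→1:
  ẍ = (ẋ'−ẋ)/dt = (1.771731026−0.978577489)/0.037875 = 20.941348
  θ̈ = (θ̇'−θ̇)/dt = (-1.570549676−-0.640666431)/0.037875 = -24.551373
  sinθ=-0.288245, cosθ=0.957557
  F = (M+m)·ẍ + m·l·cosθ·θ̈ − m·l·sinθ·θ̇² = 13.125115 + -1.238615 − -0.006233 = 11.892734
step 1→2:
  ẍ = (ẋ'−ẋ)/dt = (2.541313470−1.771731026)/0.037875 = 20.319008
  θ̈ = (θ̇'−θ̇)/dt = (-2.479434631−-1.570549676)/0.037875 = -23.996963
  sinθ=-0.311393, cosθ=0.950281
  F = (M+m)·ẍ + m·l·cosθ·θ̈ − m·l·sinθ·θ̇² = 12.735060 + -1.201446 − -0.040468 = 11.574082
step 2→3:
  ẍ = (ẋ'−ẋ)/dt = (2.272247751−2.541313470)/0.037875 = -7.104045
  θ̈ = (θ̇'−θ̇)/dt = (-2.357355072−-2.479434631)/0.037875 = 3.223223
  sinθ=-0.367336, cosθ=0.930088
  F = (M+m)·ẍ + m·l·cosθ·θ̈ − m·l·sinθ·θ̇² = -4.452503 + 0.157947 − -0.118977 = -4.175579

F_0 = 11.892734 N
F_1 = 11.574082 N
F_2 = -4.175579 N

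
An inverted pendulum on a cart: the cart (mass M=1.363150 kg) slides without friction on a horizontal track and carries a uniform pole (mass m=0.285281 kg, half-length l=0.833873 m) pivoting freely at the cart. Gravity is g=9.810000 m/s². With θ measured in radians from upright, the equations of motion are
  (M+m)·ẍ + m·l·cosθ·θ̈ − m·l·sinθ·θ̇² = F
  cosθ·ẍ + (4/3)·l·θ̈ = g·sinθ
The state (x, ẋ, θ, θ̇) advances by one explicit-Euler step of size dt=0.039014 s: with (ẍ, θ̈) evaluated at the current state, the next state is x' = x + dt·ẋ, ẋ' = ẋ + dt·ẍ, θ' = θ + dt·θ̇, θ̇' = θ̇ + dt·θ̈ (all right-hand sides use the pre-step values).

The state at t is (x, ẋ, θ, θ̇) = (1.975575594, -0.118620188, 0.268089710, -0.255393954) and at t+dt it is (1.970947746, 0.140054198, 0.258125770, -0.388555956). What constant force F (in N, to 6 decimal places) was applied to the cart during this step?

ẍ = (ẋ'−ẋ)/dt = (0.140054198−-0.118620188)/0.039014 = 6.630296
θ̈ = (θ̇'−θ̇)/dt = (-0.388555956−-0.255393954)/0.039014 = -3.413185
sinθ=0.264890, cosθ=0.964279
F = (M+m)·ẍ + m·l·cosθ·θ̈ − m·l·sinθ·θ̇² = 10.929586 + -0.782952 − 0.004110 = 10.142524

F = 10.142524 N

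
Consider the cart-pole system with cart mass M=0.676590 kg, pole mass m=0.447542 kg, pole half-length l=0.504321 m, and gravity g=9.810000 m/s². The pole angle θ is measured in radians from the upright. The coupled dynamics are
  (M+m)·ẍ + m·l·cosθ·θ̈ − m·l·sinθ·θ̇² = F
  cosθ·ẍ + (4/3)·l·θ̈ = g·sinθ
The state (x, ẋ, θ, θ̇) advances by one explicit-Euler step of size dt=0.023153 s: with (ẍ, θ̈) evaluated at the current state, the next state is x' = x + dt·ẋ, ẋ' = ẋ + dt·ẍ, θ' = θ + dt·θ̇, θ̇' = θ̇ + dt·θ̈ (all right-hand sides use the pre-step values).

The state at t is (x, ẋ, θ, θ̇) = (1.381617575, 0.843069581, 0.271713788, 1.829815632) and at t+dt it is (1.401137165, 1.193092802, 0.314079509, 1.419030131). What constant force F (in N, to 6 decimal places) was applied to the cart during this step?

F = 12.934034 N

ẍ = (ẋ'−ẋ)/dt = (1.193092802−0.843069581)/0.023153 = 15.117834
θ̈ = (θ̇'−θ̇)/dt = (1.419030131−1.829815632)/0.023153 = -17.742215
sinθ=0.268383, cosθ=0.963312
F = (M+m)·ẍ + m·l·cosθ·θ̈ − m·l·sinθ·θ̇² = 16.994441 + -3.857588 − 0.202820 = 12.934034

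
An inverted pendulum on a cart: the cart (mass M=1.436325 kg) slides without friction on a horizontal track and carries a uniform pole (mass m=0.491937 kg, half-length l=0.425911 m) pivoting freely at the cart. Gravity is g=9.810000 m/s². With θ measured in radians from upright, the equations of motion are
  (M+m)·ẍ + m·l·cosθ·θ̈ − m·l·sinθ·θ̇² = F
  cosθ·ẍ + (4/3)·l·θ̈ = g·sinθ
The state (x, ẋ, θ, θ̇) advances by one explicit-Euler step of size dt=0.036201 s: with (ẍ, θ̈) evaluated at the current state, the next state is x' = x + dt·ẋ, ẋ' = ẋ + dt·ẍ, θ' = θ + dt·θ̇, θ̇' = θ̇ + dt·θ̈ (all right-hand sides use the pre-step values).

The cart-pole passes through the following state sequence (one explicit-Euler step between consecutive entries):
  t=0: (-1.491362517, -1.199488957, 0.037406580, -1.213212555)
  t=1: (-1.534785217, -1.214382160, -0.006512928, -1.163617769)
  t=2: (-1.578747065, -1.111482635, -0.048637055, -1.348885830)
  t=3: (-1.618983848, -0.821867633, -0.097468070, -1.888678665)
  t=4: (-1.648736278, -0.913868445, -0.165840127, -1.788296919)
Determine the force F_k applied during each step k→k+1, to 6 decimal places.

step 0→1:
  ẍ = (ẋ'−ẋ)/dt = (-1.214382160−-1.199488957)/0.036201 = -0.411403
  θ̈ = (θ̇'−θ̇)/dt = (-1.163617769−-1.213212555)/0.036201 = 1.369984
  sinθ=0.037398, cosθ=0.999300
  F = (M+m)·ẍ + m·l·cosθ·θ̈ − m·l·sinθ·θ̇² = -0.793293 + 0.286840 − 0.011533 = -0.517986
step 1→2:
  ẍ = (ẋ'−ẋ)/dt = (-1.111482635−-1.214382160)/0.036201 = 2.842450
  θ̈ = (θ̇'−θ̇)/dt = (-1.348885830−-1.163617769)/0.036201 = -5.117761
  sinθ=-0.006513, cosθ=0.999979
  F = (M+m)·ẍ + m·l·cosθ·θ̈ − m·l·sinθ·θ̇² = 5.480988 + -1.072258 − -0.001848 = 4.410578
step 2→3:
  ẍ = (ẋ'−ẋ)/dt = (-0.821867633−-1.111482635)/0.036201 = 8.000193
  θ̈ = (θ̇'−θ̇)/dt = (-1.888678665−-1.348885830)/0.036201 = -14.910992
  sinθ=-0.048618, cosθ=0.998817
  F = (M+m)·ẍ + m·l·cosθ·θ̈ − m·l·sinθ·θ̇² = 15.426469 + -3.120477 − -0.018534 = 12.324526
step 3→4:
  ẍ = (ẋ'−ẋ)/dt = (-0.913868445−-0.821867633)/0.036201 = -2.541389
  θ̈ = (θ̇'−θ̇)/dt = (-1.788296919−-1.888678665)/0.036201 = 2.772900
  sinθ=-0.097314, cosθ=0.995254
  F = (M+m)·ẍ + m·l·cosθ·θ̈ − m·l·sinθ·θ̇² = -4.900463 + 0.578224 − -0.072731 = -4.249508

F_0 = -0.517986 N
F_1 = 4.410578 N
F_2 = 12.324526 N
F_3 = -4.249508 N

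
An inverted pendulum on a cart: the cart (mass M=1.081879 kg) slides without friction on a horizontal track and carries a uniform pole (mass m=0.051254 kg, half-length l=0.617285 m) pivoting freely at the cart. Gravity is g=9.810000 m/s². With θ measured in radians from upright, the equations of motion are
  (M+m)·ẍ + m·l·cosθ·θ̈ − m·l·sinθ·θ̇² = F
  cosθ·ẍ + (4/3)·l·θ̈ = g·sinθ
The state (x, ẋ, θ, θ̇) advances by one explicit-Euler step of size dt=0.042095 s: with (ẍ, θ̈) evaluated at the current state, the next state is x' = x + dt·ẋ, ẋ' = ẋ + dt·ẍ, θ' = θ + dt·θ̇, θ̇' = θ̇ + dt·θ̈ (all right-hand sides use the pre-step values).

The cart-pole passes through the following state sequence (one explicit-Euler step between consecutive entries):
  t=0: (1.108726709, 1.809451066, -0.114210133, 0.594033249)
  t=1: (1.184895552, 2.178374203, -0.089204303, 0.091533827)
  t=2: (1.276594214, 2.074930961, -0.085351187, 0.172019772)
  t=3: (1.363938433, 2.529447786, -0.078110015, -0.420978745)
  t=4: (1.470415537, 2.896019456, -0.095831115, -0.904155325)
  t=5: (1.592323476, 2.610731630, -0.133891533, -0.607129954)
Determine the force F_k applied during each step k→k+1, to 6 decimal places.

step 0→1:
  ẍ = (ẋ'−ẋ)/dt = (2.178374203−1.809451066)/0.042095 = 8.764061
  θ̈ = (θ̇'−θ̇)/dt = (0.091533827−0.594033249)/0.042095 = -11.937271
  sinθ=-0.113962, cosθ=0.993485
  F = (M+m)·ẍ + m·l·cosθ·θ̈ − m·l·sinθ·θ̇² = 9.930846 + -0.375215 − -0.001272 = 9.556904
step 1→2:
  ẍ = (ẋ'−ẋ)/dt = (2.074930961−2.178374203)/0.042095 = -2.457376
  θ̈ = (θ̇'−θ̇)/dt = (0.172019772−0.091533827)/0.042095 = 1.912007
  sinθ=-0.089086, cosθ=0.996024
  F = (M+m)·ẍ + m·l·cosθ·θ̈ − m·l·sinθ·θ̇² = -2.784534 + 0.060252 − -0.000024 = -2.724258
step 2→3:
  ẍ = (ẋ'−ẋ)/dt = (2.529447786−2.074930961)/0.042095 = 10.797406
  θ̈ = (θ̇'−θ̇)/dt = (-0.420978745−0.172019772)/0.042095 = -14.087149
  sinθ=-0.085248, cosθ=0.996360
  F = (M+m)·ẍ + m·l·cosθ·θ̈ − m·l·sinθ·θ̇² = 12.234898 + -0.444071 − -0.000080 = 11.790906
step 3→4:
  ẍ = (ẋ'−ẋ)/dt = (2.896019456−2.529447786)/0.042095 = 8.708200
  θ̈ = (θ̇'−θ̇)/dt = (-0.904155325−-0.420978745)/0.042095 = -11.478242
  sinθ=-0.078031, cosθ=0.996951
  F = (M+m)·ẍ + m·l·cosθ·θ̈ − m·l·sinθ·θ̇² = 9.867549 + -0.362045 − -0.000438 = 9.505941
step 4→5:
  ẍ = (ẋ'−ẋ)/dt = (2.610731630−2.896019456)/0.042095 = -6.777238
  θ̈ = (θ̇'−θ̇)/dt = (-0.607129954−-0.904155325)/0.042095 = 7.056072
  sinθ=-0.095685, cosθ=0.995412
  F = (M+m)·ẍ + m·l·cosθ·θ̈ − m·l·sinθ·θ̇² = -7.679512 + 0.222218 − -0.002475 = -7.454819

F_0 = 9.556904 N
F_1 = -2.724258 N
F_2 = 11.790906 N
F_3 = 9.505941 N
F_4 = -7.454819 N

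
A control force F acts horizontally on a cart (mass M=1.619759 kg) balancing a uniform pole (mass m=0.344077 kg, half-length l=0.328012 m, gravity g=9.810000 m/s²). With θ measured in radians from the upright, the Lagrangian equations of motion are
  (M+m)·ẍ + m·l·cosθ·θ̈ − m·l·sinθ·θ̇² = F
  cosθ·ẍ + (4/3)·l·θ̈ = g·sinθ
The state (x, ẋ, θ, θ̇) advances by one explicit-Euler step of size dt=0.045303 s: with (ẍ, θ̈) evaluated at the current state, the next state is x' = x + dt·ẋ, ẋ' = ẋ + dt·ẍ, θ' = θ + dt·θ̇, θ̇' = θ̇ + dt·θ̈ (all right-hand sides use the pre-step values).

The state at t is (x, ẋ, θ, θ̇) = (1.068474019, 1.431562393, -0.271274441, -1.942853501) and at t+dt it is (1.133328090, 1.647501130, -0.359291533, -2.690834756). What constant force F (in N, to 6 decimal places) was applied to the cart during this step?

ẍ = (ẋ'−ẋ)/dt = (1.647501130−1.431562393)/0.045303 = 4.766544
θ̈ = (θ̇'−θ̇)/dt = (-2.690834756−-1.942853501)/0.045303 = -16.510634
sinθ=-0.267959, cosθ=0.963430
F = (M+m)·ẍ + m·l·cosθ·θ̈ − m·l·sinθ·θ̇² = 9.360710 + -1.795268 − -0.114155 = 7.679597

F = 7.679597 N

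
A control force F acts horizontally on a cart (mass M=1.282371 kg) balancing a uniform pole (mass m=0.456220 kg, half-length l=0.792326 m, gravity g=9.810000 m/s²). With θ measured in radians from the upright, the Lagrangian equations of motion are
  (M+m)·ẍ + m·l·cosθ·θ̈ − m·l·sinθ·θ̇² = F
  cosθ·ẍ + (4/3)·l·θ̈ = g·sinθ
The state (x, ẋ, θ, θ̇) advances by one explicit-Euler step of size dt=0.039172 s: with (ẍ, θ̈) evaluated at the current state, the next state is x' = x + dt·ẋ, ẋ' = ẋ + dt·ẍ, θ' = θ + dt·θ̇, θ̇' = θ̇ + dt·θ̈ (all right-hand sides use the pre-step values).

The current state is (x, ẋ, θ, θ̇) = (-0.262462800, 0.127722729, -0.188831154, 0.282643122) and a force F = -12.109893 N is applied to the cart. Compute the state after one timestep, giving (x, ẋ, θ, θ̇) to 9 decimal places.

sinθ=-0.187710955, cosθ=0.982224311
temp = (F + m·l·θ̇²·sinθ)/(M+m) = (-12.109893 + -0.005420567)/1.738591 = -6.968466745
θ̈ = (g·sinθ − cosθ·temp)/(l·(4/3 − m·cos²θ/(M+m))) = 5.845843244
ẍ = temp − m·l·θ̈·cosθ/(M+m) = -8.162286181
Euler: x'=-0.262462800+0.039172·0.127722729=-0.257459645, ẋ'=0.127722729+0.039172·-8.162286181=-0.192010345
       θ'=-0.188831154+0.039172·0.282643122=-0.177759458, θ̇'=0.282643122+0.039172·5.845843244=0.511636494

(-0.257459645, -0.192010345, -0.177759458, 0.511636494)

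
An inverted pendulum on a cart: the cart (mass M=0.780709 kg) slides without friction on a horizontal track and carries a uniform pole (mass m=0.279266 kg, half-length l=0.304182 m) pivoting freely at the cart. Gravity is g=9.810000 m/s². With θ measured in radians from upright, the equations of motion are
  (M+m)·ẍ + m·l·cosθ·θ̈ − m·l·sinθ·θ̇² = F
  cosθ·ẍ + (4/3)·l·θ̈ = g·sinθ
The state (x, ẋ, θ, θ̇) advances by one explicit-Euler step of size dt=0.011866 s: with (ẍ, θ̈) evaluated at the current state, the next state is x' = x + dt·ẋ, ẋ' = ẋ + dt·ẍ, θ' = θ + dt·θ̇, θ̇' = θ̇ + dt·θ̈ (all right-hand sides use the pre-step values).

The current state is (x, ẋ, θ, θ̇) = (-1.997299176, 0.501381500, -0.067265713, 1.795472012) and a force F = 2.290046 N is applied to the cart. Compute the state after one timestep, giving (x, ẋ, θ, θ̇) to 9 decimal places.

sinθ=-0.067214999, cosθ=0.997738515
temp = (F + m·l·θ̇²·sinθ)/(M+m) = (2.290046 + -0.018406662)/1.059975 = 2.143106524
θ̈ = (g·sinθ − cosθ·temp)/(l·(4/3 − m·cos²θ/(M+m))) = -8.587066118
ẍ = temp − m·l·θ̈·cosθ/(M+m) = 2.829728180
Euler: x'=-1.997299176+0.011866·0.501381500=-1.991349783, ẋ'=0.501381500+0.011866·2.829728180=0.534959055
       θ'=-0.067265713+0.011866·1.795472012=-0.045960642, θ̇'=1.795472012+0.011866·-8.587066118=1.693577885

(-1.991349783, 0.534959055, -0.045960642, 1.693577885)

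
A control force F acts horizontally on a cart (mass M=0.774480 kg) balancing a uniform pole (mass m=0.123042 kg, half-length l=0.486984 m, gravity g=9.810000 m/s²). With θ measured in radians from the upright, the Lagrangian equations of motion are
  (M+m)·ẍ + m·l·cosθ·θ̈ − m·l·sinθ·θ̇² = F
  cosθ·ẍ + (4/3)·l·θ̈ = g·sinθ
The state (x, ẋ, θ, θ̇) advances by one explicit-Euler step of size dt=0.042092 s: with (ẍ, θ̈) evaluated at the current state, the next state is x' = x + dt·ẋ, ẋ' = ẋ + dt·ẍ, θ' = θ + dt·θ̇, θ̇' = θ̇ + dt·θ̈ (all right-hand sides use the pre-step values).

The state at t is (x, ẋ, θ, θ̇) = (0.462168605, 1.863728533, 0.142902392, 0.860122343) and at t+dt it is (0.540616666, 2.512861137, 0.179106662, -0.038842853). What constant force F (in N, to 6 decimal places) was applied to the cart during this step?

ẍ = (ẋ'−ẋ)/dt = (2.512861137−1.863728533)/0.042092 = 15.421757
θ̈ = (θ̇'−θ̇)/dt = (-0.038842853−0.860122343)/0.042092 = -21.357151
sinθ=0.142417, cosθ=0.989807
F = (M+m)·ẍ + m·l·cosθ·θ̈ − m·l·sinθ·θ̇² = 13.841366 + -1.266665 − 0.006313 = 12.568388

F = 12.568388 N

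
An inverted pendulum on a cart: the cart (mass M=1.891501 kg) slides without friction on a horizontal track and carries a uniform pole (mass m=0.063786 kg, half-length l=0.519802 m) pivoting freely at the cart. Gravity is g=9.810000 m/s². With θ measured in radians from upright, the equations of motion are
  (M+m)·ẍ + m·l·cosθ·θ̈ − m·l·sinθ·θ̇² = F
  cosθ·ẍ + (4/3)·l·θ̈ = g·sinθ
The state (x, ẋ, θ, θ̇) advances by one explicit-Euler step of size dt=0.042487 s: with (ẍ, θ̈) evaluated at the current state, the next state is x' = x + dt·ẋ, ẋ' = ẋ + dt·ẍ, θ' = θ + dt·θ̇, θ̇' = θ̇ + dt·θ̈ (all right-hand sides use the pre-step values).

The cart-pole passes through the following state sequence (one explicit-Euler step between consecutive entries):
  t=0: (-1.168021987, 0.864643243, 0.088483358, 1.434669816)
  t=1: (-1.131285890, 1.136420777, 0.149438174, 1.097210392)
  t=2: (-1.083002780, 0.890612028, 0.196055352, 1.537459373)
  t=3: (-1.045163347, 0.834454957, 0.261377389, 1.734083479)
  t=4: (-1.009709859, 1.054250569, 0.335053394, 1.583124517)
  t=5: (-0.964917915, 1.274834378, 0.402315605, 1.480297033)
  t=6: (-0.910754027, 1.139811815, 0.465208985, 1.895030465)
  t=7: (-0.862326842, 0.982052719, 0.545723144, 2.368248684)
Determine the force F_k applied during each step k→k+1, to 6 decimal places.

step 0→1:
  ẍ = (ẋ'−ẋ)/dt = (1.136420777−0.864643243)/0.042487 = 6.396722
  θ̈ = (θ̇'−θ̇)/dt = (1.097210392−1.434669816)/0.042487 = -7.942651
  sinθ=0.088368, cosθ=0.996088
  F = (M+m)·ẍ + m·l·cosθ·θ̈ − m·l·sinθ·θ̇² = 12.507428 + -0.262317 − 0.006031 = 12.239080
step 1→2:
  ẍ = (ẋ'−ẋ)/dt = (0.890612028−1.136420777)/0.042487 = -5.785505
  θ̈ = (θ̇'−θ̇)/dt = (1.537459373−1.097210392)/0.042487 = 10.361969
  sinθ=0.148883, cosθ=0.988855
  F = (M+m)·ẍ + m·l·cosθ·θ̈ − m·l·sinθ·θ̇² = -11.312323 + 0.339733 − 0.005943 = -10.978532
step 2→3:
  ẍ = (ẋ'−ẋ)/dt = (0.834454957−0.890612028)/0.042487 = -1.321747
  θ̈ = (θ̇'−θ̇)/dt = (1.734083479−1.537459373)/0.042487 = 4.627865
  sinθ=0.194802, cosθ=0.980843
  F = (M+m)·ẍ + m·l·cosθ·θ̈ − m·l·sinθ·θ̇² = -2.584395 + 0.150502 − 0.015267 = -2.449160
step 3→4:
  ẍ = (ẋ'−ẋ)/dt = (1.054250569−0.834454957)/0.042487 = 5.173244
  θ̈ = (θ̇'−θ̇)/dt = (1.583124517−1.734083479)/0.042487 = -3.553062
  sinθ=0.258411, cosθ=0.966035
  F = (M+m)·ẍ + m·l·cosθ·θ̈ − m·l·sinθ·θ̇² = 10.115176 + -0.113804 − 0.025764 = 9.975608
step 4→5:
  ẍ = (ẋ'−ẋ)/dt = (1.274834378−1.054250569)/0.042487 = 5.191795
  θ̈ = (θ̇'−θ̇)/dt = (1.480297033−1.583124517)/0.042487 = -2.420211
  sinθ=0.328820, cosθ=0.944393
  F = (M+m)·ẍ + m·l·cosθ·θ̈ − m·l·sinθ·θ̇² = 10.151450 + -0.075783 − 0.027324 = 10.048343
step 5→6:
  ẍ = (ẋ'−ẋ)/dt = (1.139811815−1.274834378)/0.042487 = -3.177974
  θ̈ = (θ̇'−θ̇)/dt = (1.895030465−1.480297033)/0.042487 = 9.761420
  sinθ=0.391550, cosθ=0.920157
  F = (M+m)·ẍ + m·l·cosθ·θ̈ − m·l·sinθ·θ̇² = -6.213850 + 0.297809 − 0.028448 = -5.944489
step 6→7:
  ẍ = (ẋ'−ẋ)/dt = (0.982052719−1.139811815)/0.042487 = -3.713114
  θ̈ = (θ̇'−θ̇)/dt = (2.368248684−1.895030465)/0.042487 = 11.137953
  sinθ=0.448610, cosθ=0.893728
  F = (M+m)·ẍ + m·l·cosθ·θ̈ − m·l·sinθ·θ̇² = -7.260205 + 0.330046 − 0.053415 = -6.983574

F_0 = 12.239080 N
F_1 = -10.978532 N
F_2 = -2.449160 N
F_3 = 9.975608 N
F_4 = 10.048343 N
F_5 = -5.944489 N
F_6 = -6.983574 N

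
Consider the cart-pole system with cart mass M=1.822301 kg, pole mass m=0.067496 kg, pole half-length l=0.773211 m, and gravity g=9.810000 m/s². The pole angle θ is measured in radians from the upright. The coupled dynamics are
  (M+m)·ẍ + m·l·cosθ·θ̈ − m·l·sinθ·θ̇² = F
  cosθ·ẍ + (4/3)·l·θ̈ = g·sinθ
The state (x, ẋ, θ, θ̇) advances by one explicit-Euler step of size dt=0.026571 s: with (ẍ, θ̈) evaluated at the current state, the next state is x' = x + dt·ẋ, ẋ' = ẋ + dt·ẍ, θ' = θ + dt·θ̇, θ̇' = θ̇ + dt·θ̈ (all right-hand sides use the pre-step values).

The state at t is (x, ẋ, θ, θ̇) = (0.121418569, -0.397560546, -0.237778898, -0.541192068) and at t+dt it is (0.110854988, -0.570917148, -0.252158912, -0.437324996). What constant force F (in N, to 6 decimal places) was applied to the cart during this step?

F = -12.127694 N

ẍ = (ẋ'−ẋ)/dt = (-0.570917148−-0.397560546)/0.026571 = -6.524278
θ̈ = (θ̇'−θ̇)/dt = (-0.437324996−-0.541192068)/0.026571 = 3.909039
sinθ=-0.235545, cosθ=0.971864
F = (M+m)·ẍ + m·l·cosθ·θ̈ − m·l·sinθ·θ̇² = -12.329562 + 0.198267 − -0.003600 = -12.127694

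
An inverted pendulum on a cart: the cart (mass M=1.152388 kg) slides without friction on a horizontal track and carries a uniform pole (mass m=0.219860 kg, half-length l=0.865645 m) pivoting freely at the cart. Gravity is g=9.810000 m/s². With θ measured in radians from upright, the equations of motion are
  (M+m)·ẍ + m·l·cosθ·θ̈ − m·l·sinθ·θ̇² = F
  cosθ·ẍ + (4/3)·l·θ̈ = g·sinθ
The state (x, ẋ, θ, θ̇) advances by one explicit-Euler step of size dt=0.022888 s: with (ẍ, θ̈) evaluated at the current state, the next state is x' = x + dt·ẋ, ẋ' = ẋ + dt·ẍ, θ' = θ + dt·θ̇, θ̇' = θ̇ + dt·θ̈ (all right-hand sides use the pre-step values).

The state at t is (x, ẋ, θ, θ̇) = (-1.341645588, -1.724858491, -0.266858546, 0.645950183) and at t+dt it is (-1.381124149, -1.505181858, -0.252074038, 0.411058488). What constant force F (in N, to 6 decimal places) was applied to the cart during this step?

ẍ = (ẋ'−ẋ)/dt = (-1.505181858−-1.724858491)/0.022888 = 9.597896
θ̈ = (θ̇'−θ̇)/dt = (0.411058488−0.645950183)/0.022888 = -10.262657
sinθ=-0.263702, cosθ=0.964604
F = (M+m)·ẍ + m·l·cosθ·θ̈ − m·l·sinθ·θ̇² = 13.170693 + -1.884061 − -0.020941 = 11.307573

F = 11.307573 N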